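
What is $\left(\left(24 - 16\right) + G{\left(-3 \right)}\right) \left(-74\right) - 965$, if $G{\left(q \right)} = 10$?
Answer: $-2297$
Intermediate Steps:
$\left(\left(24 - 16\right) + G{\left(-3 \right)}\right) \left(-74\right) - 965 = \left(\left(24 - 16\right) + 10\right) \left(-74\right) - 965 = \left(8 + 10\right) \left(-74\right) - 965 = 18 \left(-74\right) - 965 = -1332 - 965 = -2297$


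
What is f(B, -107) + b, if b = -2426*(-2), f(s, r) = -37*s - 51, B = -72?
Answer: 7465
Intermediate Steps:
f(s, r) = -51 - 37*s
b = 4852
f(B, -107) + b = (-51 - 37*(-72)) + 4852 = (-51 + 2664) + 4852 = 2613 + 4852 = 7465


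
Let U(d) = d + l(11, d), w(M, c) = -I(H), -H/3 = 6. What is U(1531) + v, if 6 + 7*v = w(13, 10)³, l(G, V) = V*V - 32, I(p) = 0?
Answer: 16418214/7 ≈ 2.3455e+6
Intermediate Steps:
H = -18 (H = -3*6 = -18)
l(G, V) = -32 + V² (l(G, V) = V² - 32 = -32 + V²)
w(M, c) = 0 (w(M, c) = -1*0 = 0)
U(d) = -32 + d + d² (U(d) = d + (-32 + d²) = -32 + d + d²)
v = -6/7 (v = -6/7 + (⅐)*0³ = -6/7 + (⅐)*0 = -6/7 + 0 = -6/7 ≈ -0.85714)
U(1531) + v = (-32 + 1531 + 1531²) - 6/7 = (-32 + 1531 + 2343961) - 6/7 = 2345460 - 6/7 = 16418214/7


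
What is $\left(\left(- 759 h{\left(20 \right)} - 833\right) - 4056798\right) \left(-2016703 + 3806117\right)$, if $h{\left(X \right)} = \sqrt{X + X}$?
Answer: $-7260781718234 - 2716330452 \sqrt{10} \approx -7.2694 \cdot 10^{12}$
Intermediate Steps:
$h{\left(X \right)} = \sqrt{2} \sqrt{X}$ ($h{\left(X \right)} = \sqrt{2 X} = \sqrt{2} \sqrt{X}$)
$\left(\left(- 759 h{\left(20 \right)} - 833\right) - 4056798\right) \left(-2016703 + 3806117\right) = \left(\left(- 759 \sqrt{2} \sqrt{20} - 833\right) - 4056798\right) \left(-2016703 + 3806117\right) = \left(\left(- 759 \sqrt{2} \cdot 2 \sqrt{5} - 833\right) - 4056798\right) 1789414 = \left(\left(- 759 \cdot 2 \sqrt{10} - 833\right) - 4056798\right) 1789414 = \left(\left(- 1518 \sqrt{10} - 833\right) - 4056798\right) 1789414 = \left(\left(-833 - 1518 \sqrt{10}\right) - 4056798\right) 1789414 = \left(-4057631 - 1518 \sqrt{10}\right) 1789414 = -7260781718234 - 2716330452 \sqrt{10}$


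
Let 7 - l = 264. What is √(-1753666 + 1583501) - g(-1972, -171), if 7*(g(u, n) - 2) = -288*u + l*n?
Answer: -611897/7 + I*√170165 ≈ -87414.0 + 412.51*I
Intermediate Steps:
l = -257 (l = 7 - 1*264 = 7 - 264 = -257)
g(u, n) = 2 - 288*u/7 - 257*n/7 (g(u, n) = 2 + (-288*u - 257*n)/7 = 2 + (-288*u/7 - 257*n/7) = 2 - 288*u/7 - 257*n/7)
√(-1753666 + 1583501) - g(-1972, -171) = √(-1753666 + 1583501) - (2 - 288/7*(-1972) - 257/7*(-171)) = √(-170165) - (2 + 567936/7 + 43947/7) = I*√170165 - 1*611897/7 = I*√170165 - 611897/7 = -611897/7 + I*√170165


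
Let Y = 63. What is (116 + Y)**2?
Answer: 32041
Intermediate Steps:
(116 + Y)**2 = (116 + 63)**2 = 179**2 = 32041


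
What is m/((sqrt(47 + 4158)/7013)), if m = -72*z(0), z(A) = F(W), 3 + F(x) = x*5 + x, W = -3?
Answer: 10603656*sqrt(5)/145 ≈ 1.6352e+5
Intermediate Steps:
F(x) = -3 + 6*x (F(x) = -3 + (x*5 + x) = -3 + (5*x + x) = -3 + 6*x)
z(A) = -21 (z(A) = -3 + 6*(-3) = -3 - 18 = -21)
m = 1512 (m = -72*(-21) = 1512)
m/((sqrt(47 + 4158)/7013)) = 1512/((sqrt(47 + 4158)/7013)) = 1512/((sqrt(4205)*(1/7013))) = 1512/(((29*sqrt(5))*(1/7013))) = 1512/((29*sqrt(5)/7013)) = 1512*(7013*sqrt(5)/145) = 10603656*sqrt(5)/145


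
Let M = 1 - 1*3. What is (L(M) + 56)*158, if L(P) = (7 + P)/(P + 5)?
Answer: 27334/3 ≈ 9111.3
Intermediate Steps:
M = -2 (M = 1 - 3 = -2)
L(P) = (7 + P)/(5 + P)
(L(M) + 56)*158 = ((7 - 2)/(5 - 2) + 56)*158 = (5/3 + 56)*158 = (173/3)*158 = 27334/3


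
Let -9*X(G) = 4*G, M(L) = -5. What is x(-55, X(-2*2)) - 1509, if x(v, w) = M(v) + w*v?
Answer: -14506/9 ≈ -1611.8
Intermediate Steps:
X(G) = -4*G/9
x(v, w) = -5 + v*w (x(v, w) = -5 + w*v = -5 + v*w)
x(-55, X(-2*2)) - 1509 = (-5 - (-220)*(-2*2)/9) - 1509 = (-5 - (-220)*(-4)/9) - 1509 = (-5 - 55*16/9) - 1509 = (-5 - 880/9) - 1509 = -925/9 - 1509 = -14506/9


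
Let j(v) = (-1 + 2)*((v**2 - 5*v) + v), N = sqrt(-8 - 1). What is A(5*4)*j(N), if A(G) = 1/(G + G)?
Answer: -9/40 - 3*I/10 ≈ -0.225 - 0.3*I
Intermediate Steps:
A(G) = 1/(2*G)
N = 3*I (N = sqrt(-9) = 3*I ≈ 3.0*I)
j(v) = v**2 - 4*v (j(v) = 1*(v**2 - 4*v) = v**2 - 4*v)
A(5*4)*j(N) = (1/(2*((5*4))))*((3*I)*(-4 + 3*I)) = ((1/2)/20)*(3*I*(-4 + 3*I)) = ((1/2)*(1/20))*(3*I*(-4 + 3*I)) = (3*I*(-4 + 3*I))/40 = 3*I*(-4 + 3*I)/40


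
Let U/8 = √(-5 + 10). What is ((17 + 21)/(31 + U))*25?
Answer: 29450/641 - 7600*√5/641 ≈ 19.432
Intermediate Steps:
U = 8*√5 (U = 8*√(-5 + 10) = 8*√5 ≈ 17.889)
((17 + 21)/(31 + U))*25 = ((17 + 21)/(31 + 8*√5))*25 = (38/(31 + 8*√5))*25 = 950/(31 + 8*√5)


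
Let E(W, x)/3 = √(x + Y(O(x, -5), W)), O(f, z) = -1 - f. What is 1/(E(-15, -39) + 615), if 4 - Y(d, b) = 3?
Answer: 205/126189 - I*√38/126189 ≈ 0.0016245 - 4.8851e-5*I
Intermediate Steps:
Y(d, b) = 1 (Y(d, b) = 4 - 1*3 = 4 - 3 = 1)
E(W, x) = 3*√(1 + x) (E(W, x) = 3*√(x + 1) = 3*√(1 + x))
1/(E(-15, -39) + 615) = 1/(3*√(1 - 39) + 615) = 1/(3*√(-38) + 615) = 1/(3*(I*√38) + 615) = 1/(3*I*√38 + 615) = 1/(615 + 3*I*√38)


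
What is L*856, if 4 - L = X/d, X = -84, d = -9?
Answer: -13696/3 ≈ -4565.3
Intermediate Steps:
L = -16/3 (L = 4 - (-84)/(-9) = 4 - (-84)*(-1)/9 = 4 - 1*28/3 = 4 - 28/3 = -16/3 ≈ -5.3333)
L*856 = -16/3*856 = -13696/3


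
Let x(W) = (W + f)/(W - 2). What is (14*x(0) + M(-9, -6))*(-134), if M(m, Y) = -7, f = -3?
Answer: -1876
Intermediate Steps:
x(W) = (-3 + W)/(-2 + W) (x(W) = (W - 3)/(W - 2) = (-3 + W)/(-2 + W))
(14*x(0) + M(-9, -6))*(-134) = (14*((-3 + 0)/(-2 + 0)) - 7)*(-134) = (14*(-3/(-2)) - 7)*(-134) = (14*(-1/2*(-3)) - 7)*(-134) = (14*(3/2) - 7)*(-134) = (21 - 7)*(-134) = 14*(-134) = -1876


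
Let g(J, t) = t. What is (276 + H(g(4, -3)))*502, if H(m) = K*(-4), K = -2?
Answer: 142568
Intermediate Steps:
H(m) = 8 (H(m) = -2*(-4) = 8)
(276 + H(g(4, -3)))*502 = (276 + 8)*502 = 284*502 = 142568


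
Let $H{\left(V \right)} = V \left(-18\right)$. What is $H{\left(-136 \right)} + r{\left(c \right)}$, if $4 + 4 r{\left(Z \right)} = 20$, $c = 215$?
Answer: $2452$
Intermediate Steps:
$H{\left(V \right)} = - 18 V$
$r{\left(Z \right)} = 4$ ($r{\left(Z \right)} = -1 + \frac{1}{4} \cdot 20 = -1 + 5 = 4$)
$H{\left(-136 \right)} + r{\left(c \right)} = \left(-18\right) \left(-136\right) + 4 = 2448 + 4 = 2452$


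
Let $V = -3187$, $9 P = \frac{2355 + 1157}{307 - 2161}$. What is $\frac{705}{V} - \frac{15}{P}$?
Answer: $\frac{397599135}{5596372} \approx 71.046$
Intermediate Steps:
$P = - \frac{1756}{8343}$ ($P = \frac{\left(2355 + 1157\right) \frac{1}{307 - 2161}}{9} = \frac{3512 \frac{1}{-1854}}{9} = \frac{3512 \left(- \frac{1}{1854}\right)}{9} = \frac{1}{9} \left(- \frac{1756}{927}\right) = - \frac{1756}{8343} \approx -0.21048$)
$\frac{705}{V} - \frac{15}{P} = \frac{705}{-3187} - \frac{15}{- \frac{1756}{8343}} = 705 \left(- \frac{1}{3187}\right) - - \frac{125145}{1756} = - \frac{705}{3187} + \frac{125145}{1756} = \frac{397599135}{5596372}$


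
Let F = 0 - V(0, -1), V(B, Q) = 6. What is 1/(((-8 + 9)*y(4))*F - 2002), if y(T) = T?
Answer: -1/2026 ≈ -0.00049358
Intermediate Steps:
F = -6 (F = 0 - 1*6 = 0 - 6 = -6)
1/(((-8 + 9)*y(4))*F - 2002) = 1/(((-8 + 9)*4)*(-6) - 2002) = 1/((1*4)*(-6) - 2002) = 1/(4*(-6) - 2002) = 1/(-24 - 2002) = 1/(-2026) = -1/2026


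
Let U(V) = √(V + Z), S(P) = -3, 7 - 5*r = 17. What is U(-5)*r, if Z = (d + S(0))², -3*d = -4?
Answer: -4*I*√5/3 ≈ -2.9814*I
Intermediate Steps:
r = -2 (r = 7/5 - ⅕*17 = 7/5 - 17/5 = -2)
d = 4/3 (d = -⅓*(-4) = 4/3 ≈ 1.3333)
Z = 25/9 (Z = (4/3 - 3)² = (-5/3)² = 25/9 ≈ 2.7778)
U(V) = √(25/9 + V) (U(V) = √(V + 25/9) = √(25/9 + V))
U(-5)*r = (√(25 + 9*(-5))/3)*(-2) = (√(25 - 45)/3)*(-2) = (√(-20)/3)*(-2) = ((2*I*√5)/3)*(-2) = (2*I*√5/3)*(-2) = -4*I*√5/3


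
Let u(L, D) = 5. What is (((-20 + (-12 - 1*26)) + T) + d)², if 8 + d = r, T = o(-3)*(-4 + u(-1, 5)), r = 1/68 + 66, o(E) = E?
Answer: 41209/4624 ≈ 8.9120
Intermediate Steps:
r = 4489/68 (r = 1/68 + 66 = 4489/68 ≈ 66.015)
T = -3 (T = -3*(-4 + 5) = -3*1 = -3)
d = 3945/68 (d = -8 + 4489/68 = 3945/68 ≈ 58.015)
(((-20 + (-12 - 1*26)) + T) + d)² = (((-20 + (-12 - 1*26)) - 3) + 3945/68)² = (((-20 + (-12 - 26)) - 3) + 3945/68)² = (((-20 - 38) - 3) + 3945/68)² = ((-58 - 3) + 3945/68)² = (-61 + 3945/68)² = (-203/68)² = 41209/4624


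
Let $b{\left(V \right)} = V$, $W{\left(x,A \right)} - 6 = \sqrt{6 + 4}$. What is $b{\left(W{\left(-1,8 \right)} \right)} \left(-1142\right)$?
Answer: $-6852 - 1142 \sqrt{10} \approx -10463.0$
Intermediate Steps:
$W{\left(x,A \right)} = 6 + \sqrt{10}$ ($W{\left(x,A \right)} = 6 + \sqrt{6 + 4} = 6 + \sqrt{10}$)
$b{\left(W{\left(-1,8 \right)} \right)} \left(-1142\right) = \left(6 + \sqrt{10}\right) \left(-1142\right) = -6852 - 1142 \sqrt{10}$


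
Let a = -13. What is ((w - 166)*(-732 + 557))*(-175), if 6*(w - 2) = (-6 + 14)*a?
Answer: -16660000/3 ≈ -5.5533e+6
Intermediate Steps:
w = -46/3 (w = 2 + ((-6 + 14)*(-13))/6 = 2 + (8*(-13))/6 = 2 + (1/6)*(-104) = 2 - 52/3 = -46/3 ≈ -15.333)
((w - 166)*(-732 + 557))*(-175) = ((-46/3 - 166)*(-732 + 557))*(-175) = -544/3*(-175)*(-175) = (95200/3)*(-175) = -16660000/3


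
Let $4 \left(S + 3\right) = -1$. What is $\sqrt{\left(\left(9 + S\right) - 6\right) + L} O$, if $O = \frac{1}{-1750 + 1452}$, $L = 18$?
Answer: $- \frac{\sqrt{71}}{596} \approx -0.014138$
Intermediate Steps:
$S = - \frac{13}{4}$ ($S = -3 + \frac{1}{4} \left(-1\right) = -3 - \frac{1}{4} = - \frac{13}{4} \approx -3.25$)
$O = - \frac{1}{298}$ ($O = \frac{1}{-298} = - \frac{1}{298} \approx -0.0033557$)
$\sqrt{\left(\left(9 + S\right) - 6\right) + L} O = \sqrt{\left(\left(9 - \frac{13}{4}\right) - 6\right) + 18} \left(- \frac{1}{298}\right) = \sqrt{\left(\frac{23}{4} - 6\right) + 18} \left(- \frac{1}{298}\right) = \sqrt{- \frac{1}{4} + 18} \left(- \frac{1}{298}\right) = \sqrt{\frac{71}{4}} \left(- \frac{1}{298}\right) = \frac{\sqrt{71}}{2} \left(- \frac{1}{298}\right) = - \frac{\sqrt{71}}{596}$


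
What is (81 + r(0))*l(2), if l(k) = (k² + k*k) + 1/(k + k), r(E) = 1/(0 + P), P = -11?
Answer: 1335/2 ≈ 667.50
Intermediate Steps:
r(E) = -1/11 (r(E) = 1/(0 - 11) = 1/(-11) = -1/11)
l(k) = 1/(2*k) + 2*k² (l(k) = (k² + k²) + 1/(2*k) = 2*k² + 1/(2*k) = 1/(2*k) + 2*k²)
(81 + r(0))*l(2) = (81 - 1/11)*((½)*(1 + 4*2³)/2) = 890*((½)*(½)*(1 + 4*8))/11 = 890*((½)*(½)*(1 + 32))/11 = 890*((½)*(½)*33)/11 = (890/11)*(33/4) = 1335/2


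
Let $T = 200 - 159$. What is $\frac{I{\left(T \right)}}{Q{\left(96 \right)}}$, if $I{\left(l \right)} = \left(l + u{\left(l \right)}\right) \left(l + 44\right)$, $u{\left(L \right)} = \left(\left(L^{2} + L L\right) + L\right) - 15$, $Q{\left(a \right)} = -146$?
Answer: $- \frac{291465}{146} \approx -1996.3$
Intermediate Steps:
$u{\left(L \right)} = -15 + L + 2 L^{2}$ ($u{\left(L \right)} = \left(\left(L^{2} + L^{2}\right) + L\right) - 15 = \left(2 L^{2} + L\right) - 15 = \left(L + 2 L^{2}\right) - 15 = -15 + L + 2 L^{2}$)
$T = 41$ ($T = 200 - 159 = 41$)
$I{\left(l \right)} = \left(44 + l\right) \left(-15 + 2 l + 2 l^{2}\right)$ ($I{\left(l \right)} = \left(l + \left(-15 + l + 2 l^{2}\right)\right) \left(l + 44\right) = \left(-15 + 2 l + 2 l^{2}\right) \left(44 + l\right) = \left(44 + l\right) \left(-15 + 2 l + 2 l^{2}\right)$)
$\frac{I{\left(T \right)}}{Q{\left(96 \right)}} = \frac{-660 + 2 \cdot 41^{3} + 73 \cdot 41 + 90 \cdot 41^{2}}{-146} = \left(-660 + 2 \cdot 68921 + 2993 + 90 \cdot 1681\right) \left(- \frac{1}{146}\right) = \left(-660 + 137842 + 2993 + 151290\right) \left(- \frac{1}{146}\right) = 291465 \left(- \frac{1}{146}\right) = - \frac{291465}{146}$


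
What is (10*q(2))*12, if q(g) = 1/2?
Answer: 60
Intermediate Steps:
q(g) = ½
(10*q(2))*12 = (10*(½))*12 = 5*12 = 60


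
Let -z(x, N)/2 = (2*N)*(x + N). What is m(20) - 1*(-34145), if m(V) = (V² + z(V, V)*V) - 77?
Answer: -29532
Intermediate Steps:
z(x, N) = -4*N*(N + x) (z(x, N) = -2*2*N*(x + N) = -2*2*N*(N + x) = -4*N*(N + x))
m(V) = -77 + V² - 8*V³ (m(V) = (V² + (-4*V*(V + V))*V) - 77 = (V² + (-4*V*2*V)*V) - 77 = (V² + (-8*V²)*V) - 77 = (V² - 8*V³) - 77 = -77 + V² - 8*V³)
m(20) - 1*(-34145) = (-77 + 20² - 8*20³) - 1*(-34145) = (-77 + 400 - 8*8000) + 34145 = (-77 + 400 - 64000) + 34145 = -63677 + 34145 = -29532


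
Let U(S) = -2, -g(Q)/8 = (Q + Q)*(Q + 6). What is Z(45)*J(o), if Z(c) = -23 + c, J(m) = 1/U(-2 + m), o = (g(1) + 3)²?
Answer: -11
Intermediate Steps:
g(Q) = -16*Q*(6 + Q) (g(Q) = -8*(Q + Q)*(Q + 6) = -8*2*Q*(6 + Q) = -16*Q*(6 + Q))
o = 11881 (o = (-16*1*(6 + 1) + 3)² = (-16*1*7 + 3)² = (-112 + 3)² = (-109)² = 11881)
J(m) = -½ (J(m) = 1/(-2) = -½)
Z(45)*J(o) = (-23 + 45)*(-½) = 22*(-½) = -11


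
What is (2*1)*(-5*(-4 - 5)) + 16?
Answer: 106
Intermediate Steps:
(2*1)*(-5*(-4 - 5)) + 16 = 2*(-5*(-9)) + 16 = 2*45 + 16 = 90 + 16 = 106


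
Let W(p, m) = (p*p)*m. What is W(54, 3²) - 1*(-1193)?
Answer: 27437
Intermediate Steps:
W(p, m) = m*p² (W(p, m) = p²*m = m*p²)
W(54, 3²) - 1*(-1193) = 3²*54² - 1*(-1193) = 9*2916 + 1193 = 26244 + 1193 = 27437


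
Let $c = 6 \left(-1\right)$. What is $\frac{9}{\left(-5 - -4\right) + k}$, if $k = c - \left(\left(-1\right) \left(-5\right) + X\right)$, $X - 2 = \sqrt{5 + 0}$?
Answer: $- \frac{126}{191} + \frac{9 \sqrt{5}}{191} \approx -0.55432$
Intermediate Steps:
$X = 2 + \sqrt{5}$ ($X = 2 + \sqrt{5 + 0} = 2 + \sqrt{5} \approx 4.2361$)
$c = -6$
$k = -13 - \sqrt{5}$ ($k = -6 - \left(\left(-1\right) \left(-5\right) + \left(2 + \sqrt{5}\right)\right) = -6 - \left(5 + \left(2 + \sqrt{5}\right)\right) = -6 - \left(7 + \sqrt{5}\right) = -13 - \sqrt{5} \approx -15.236$)
$\frac{9}{\left(-5 - -4\right) + k} = \frac{9}{\left(-5 - -4\right) - \left(13 + \sqrt{5}\right)} = \frac{9}{\left(-5 + 4\right) - \left(13 + \sqrt{5}\right)} = \frac{9}{-1 - \left(13 + \sqrt{5}\right)} = \frac{9}{-14 - \sqrt{5}}$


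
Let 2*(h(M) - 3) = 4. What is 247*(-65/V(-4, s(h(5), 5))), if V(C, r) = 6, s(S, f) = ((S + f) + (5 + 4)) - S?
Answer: -16055/6 ≈ -2675.8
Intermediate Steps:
h(M) = 5 (h(M) = 3 + (½)*4 = 3 + 2 = 5)
s(S, f) = 9 + f (s(S, f) = ((S + f) + 9) - S = (9 + S + f) - S = 9 + f)
247*(-65/V(-4, s(h(5), 5))) = 247*(-65/6) = -16055/6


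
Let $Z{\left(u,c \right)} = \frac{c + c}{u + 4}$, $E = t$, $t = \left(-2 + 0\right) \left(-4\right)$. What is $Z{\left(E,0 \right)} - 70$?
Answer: $-70$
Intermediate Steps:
$t = 8$ ($t = \left(-2\right) \left(-4\right) = 8$)
$E = 8$
$Z{\left(u,c \right)} = \frac{2 c}{4 + u}$
$Z{\left(E,0 \right)} - 70 = 2 \cdot 0 \frac{1}{4 + 8} - 70 = 2 \cdot 0 \cdot \frac{1}{12} - 70 = 0 - 70 = -70$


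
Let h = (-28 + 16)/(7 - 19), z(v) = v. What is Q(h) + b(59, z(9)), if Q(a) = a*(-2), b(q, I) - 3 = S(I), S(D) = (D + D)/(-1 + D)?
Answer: 13/4 ≈ 3.2500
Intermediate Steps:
S(D) = 2*D/(-1 + D) (S(D) = (2*D)/(-1 + D) = 2*D/(-1 + D))
b(q, I) = 3 + 2*I/(-1 + I)
h = 1 (h = -12/(-12) = -12*(-1/12) = 1)
Q(a) = -2*a
Q(h) + b(59, z(9)) = -2*1 + (-3 + 5*9)/(-1 + 9) = -2 + (-3 + 45)/8 = -2 + (⅛)*42 = -2 + 21/4 = 13/4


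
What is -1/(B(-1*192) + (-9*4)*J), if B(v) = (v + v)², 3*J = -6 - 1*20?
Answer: -1/147768 ≈ -6.7674e-6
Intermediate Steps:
J = -26/3 (J = (-6 - 1*20)/3 = (-6 - 20)/3 = (⅓)*(-26) = -26/3 ≈ -8.6667)
B(v) = 4*v² (B(v) = (2*v)² = 4*v²)
-1/(B(-1*192) + (-9*4)*J) = -1/(4*(-1*192)² - 9*4*(-26/3)) = -1/(4*(-192)² - 36*(-26/3)) = -1/(4*36864 + 312) = -1/(147456 + 312) = -1/147768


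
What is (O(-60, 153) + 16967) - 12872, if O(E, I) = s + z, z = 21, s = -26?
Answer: 4090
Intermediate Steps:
O(E, I) = -5 (O(E, I) = -26 + 21 = -5)
(O(-60, 153) + 16967) - 12872 = (-5 + 16967) - 12872 = 16962 - 12872 = 4090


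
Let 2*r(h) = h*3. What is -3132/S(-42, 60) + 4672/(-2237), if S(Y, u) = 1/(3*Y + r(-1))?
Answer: 893296538/2237 ≈ 3.9933e+5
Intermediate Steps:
r(h) = 3*h/2 (r(h) = (h*3)/2 = (3*h)/2 = 3*h/2)
S(Y, u) = 1/(-3/2 + 3*Y) (S(Y, u) = 1/(3*Y + (3/2)*(-1)) = 1/(3*Y - 3/2) = 1/(-3/2 + 3*Y))
-3132/S(-42, 60) + 4672/(-2237) = -3132/(2/(3*(-1 + 2*(-42)))) + 4672/(-2237) = -3132/(2/(3*(-1 - 84))) + 4672*(-1/2237) = -3132/((2/3)/(-85)) - 4672/2237 = -3132/((2/3)*(-1/85)) - 4672/2237 = -3132/(-2/255) - 4672/2237 = -3132*(-255/2) - 4672/2237 = 399330 - 4672/2237 = 893296538/2237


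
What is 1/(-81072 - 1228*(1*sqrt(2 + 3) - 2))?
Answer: -9827/771616942 + 307*sqrt(5)/1543233884 ≈ -1.2291e-5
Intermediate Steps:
1/(-81072 - 1228*(1*sqrt(2 + 3) - 2)) = 1/(-81072 - 1228*(1*sqrt(5) - 2)) = 1/(-81072 - 1228*(sqrt(5) - 2)) = 1/(-81072 - 1228*(-2 + sqrt(5))) = 1/(-81072 + (2456 - 1228*sqrt(5))) = 1/(-78616 - 1228*sqrt(5))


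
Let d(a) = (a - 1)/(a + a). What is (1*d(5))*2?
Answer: ⅘ ≈ 0.80000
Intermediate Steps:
d(a) = (-1 + a)/(2*a) (d(a) = (-1 + a)/((2*a)) = (-1 + a)*(1/(2*a)) = (-1 + a)/(2*a))
(1*d(5))*2 = (1*((½)*(-1 + 5)/5))*2 = (1*((½)*(⅕)*4))*2 = (1*(⅖))*2 = (⅖)*2 = ⅘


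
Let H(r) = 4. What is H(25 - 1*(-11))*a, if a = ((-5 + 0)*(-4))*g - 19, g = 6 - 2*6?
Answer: -556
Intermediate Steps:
g = -6 (g = 6 - 12 = -6)
a = -139 (a = ((-5 + 0)*(-4))*(-6) - 19 = -5*(-4)*(-6) - 19 = 20*(-6) - 19 = -120 - 19 = -139)
H(25 - 1*(-11))*a = 4*(-139) = -556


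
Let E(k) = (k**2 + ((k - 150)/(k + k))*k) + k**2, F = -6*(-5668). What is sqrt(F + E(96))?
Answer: sqrt(52413) ≈ 228.94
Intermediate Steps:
F = 34008
E(k) = -75 + k/2 + 2*k**2 (E(k) = (k**2 + ((-150 + k)/((2*k)))*k) + k**2 = (k**2 + ((-150 + k)*(1/(2*k)))*k) + k**2 = (k**2 + ((-150 + k)/(2*k))*k) + k**2 = (k**2 + (-75 + k/2)) + k**2 = (-75 + k**2 + k/2) + k**2 = -75 + k/2 + 2*k**2)
sqrt(F + E(96)) = sqrt(34008 + (-75 + (1/2)*96 + 2*96**2)) = sqrt(34008 + (-75 + 48 + 2*9216)) = sqrt(34008 + (-75 + 48 + 18432)) = sqrt(34008 + 18405) = sqrt(52413)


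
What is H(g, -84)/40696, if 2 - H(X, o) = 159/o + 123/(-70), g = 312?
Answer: 113/813920 ≈ 0.00013883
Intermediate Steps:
H(X, o) = 263/70 - 159/o (H(X, o) = 2 - (159/o + 123/(-70)) = 2 - (159/o + 123*(-1/70)) = 2 - (159/o - 123/70) = 2 - (-123/70 + 159/o) = 2 + (123/70 - 159/o) = 263/70 - 159/o)
H(g, -84)/40696 = (263/70 - 159/(-84))/40696 = (263/70 - 159*(-1/84))*(1/40696) = (263/70 + 53/28)*(1/40696) = (113/20)*(1/40696) = 113/813920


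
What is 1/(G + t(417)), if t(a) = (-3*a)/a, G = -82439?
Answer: -1/82442 ≈ -1.2130e-5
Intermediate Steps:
t(a) = -3
1/(G + t(417)) = 1/(-82439 - 3) = 1/(-82442) = -1/82442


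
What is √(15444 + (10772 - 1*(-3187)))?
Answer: 99*√3 ≈ 171.47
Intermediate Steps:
√(15444 + (10772 - 1*(-3187))) = √(15444 + (10772 + 3187)) = √(15444 + 13959) = √29403 = 99*√3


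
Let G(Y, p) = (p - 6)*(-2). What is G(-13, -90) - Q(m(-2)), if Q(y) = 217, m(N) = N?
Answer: -25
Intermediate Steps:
G(Y, p) = 12 - 2*p (G(Y, p) = (-6 + p)*(-2) = 12 - 2*p)
G(-13, -90) - Q(m(-2)) = (12 - 2*(-90)) - 1*217 = (12 + 180) - 217 = 192 - 217 = -25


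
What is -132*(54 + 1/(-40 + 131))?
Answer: -648780/91 ≈ -7129.5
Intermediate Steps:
-132*(54 + 1/(-40 + 131)) = -132*(54 + 1/91) = -132*4915/91 = -648780/91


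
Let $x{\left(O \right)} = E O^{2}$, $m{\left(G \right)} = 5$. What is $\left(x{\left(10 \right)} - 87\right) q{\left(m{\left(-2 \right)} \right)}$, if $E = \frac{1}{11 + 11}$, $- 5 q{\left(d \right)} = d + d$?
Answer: $\frac{1814}{11} \approx 164.91$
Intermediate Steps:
$q{\left(d \right)} = - \frac{2 d}{5}$ ($q{\left(d \right)} = - \frac{d + d}{5} = - \frac{2 d}{5}$)
$E = \frac{1}{22} \approx 0.045455$
$x{\left(O \right)} = \frac{O^{2}}{22}$
$\left(x{\left(10 \right)} - 87\right) q{\left(m{\left(-2 \right)} \right)} = \left(\frac{10^{2}}{22} - 87\right) \left(\left(- \frac{2}{5}\right) 5\right) = \left(\frac{1}{22} \cdot 100 - 87\right) \left(-2\right) = \left(\frac{50}{11} - 87\right) \left(-2\right) = \left(- \frac{907}{11}\right) \left(-2\right) = \frac{1814}{11}$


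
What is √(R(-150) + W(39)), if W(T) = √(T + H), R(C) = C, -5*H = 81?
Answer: √(-3750 + 5*√570)/5 ≈ 12.051*I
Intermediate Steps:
H = -81/5 (H = -⅕*81 = -81/5 ≈ -16.200)
W(T) = √(-81/5 + T) (W(T) = √(T - 81/5) = √(-81/5 + T))
√(R(-150) + W(39)) = √(-150 + √(-405 + 25*39)/5) = √(-150 + √(-405 + 975)/5) = √(-150 + √570/5)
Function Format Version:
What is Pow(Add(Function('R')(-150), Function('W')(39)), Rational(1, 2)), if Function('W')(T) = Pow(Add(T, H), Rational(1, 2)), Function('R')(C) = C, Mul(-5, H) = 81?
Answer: Mul(Rational(1, 5), Pow(Add(-3750, Mul(5, Pow(570, Rational(1, 2)))), Rational(1, 2))) ≈ Mul(12.051, I)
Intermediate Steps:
H = Rational(-81, 5) (H = Mul(Rational(-1, 5), 81) = Rational(-81, 5) ≈ -16.200)
Function('W')(T) = Pow(Add(Rational(-81, 5), T), Rational(1, 2)) (Function('W')(T) = Pow(Add(T, Rational(-81, 5)), Rational(1, 2)) = Pow(Add(Rational(-81, 5), T), Rational(1, 2)))
Pow(Add(Function('R')(-150), Function('W')(39)), Rational(1, 2)) = Pow(Add(-150, Mul(Rational(1, 5), Pow(Add(-405, Mul(25, 39)), Rational(1, 2)))), Rational(1, 2)) = Pow(Add(-150, Mul(Rational(1, 5), Pow(Add(-405, 975), Rational(1, 2)))), Rational(1, 2)) = Pow(Add(-150, Mul(Rational(1, 5), Pow(570, Rational(1, 2)))), Rational(1, 2))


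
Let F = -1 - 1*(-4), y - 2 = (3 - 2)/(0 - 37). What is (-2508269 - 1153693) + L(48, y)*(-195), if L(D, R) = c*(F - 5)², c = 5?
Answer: -3665862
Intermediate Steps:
y = 73/37 (y = 2 + (3 - 2)/(0 - 37) = 2 + 1/(-37) = 2 + 1*(-1/37) = 2 - 1/37 = 73/37 ≈ 1.9730)
F = 3 (F = -1 + 4 = 3)
L(D, R) = 20 (L(D, R) = 5*(3 - 5)² = 5*(-2)² = 5*4 = 20)
(-2508269 - 1153693) + L(48, y)*(-195) = (-2508269 - 1153693) + 20*(-195) = -3661962 - 3900 = -3665862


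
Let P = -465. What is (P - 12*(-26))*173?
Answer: -26469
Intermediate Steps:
(P - 12*(-26))*173 = (-465 - 12*(-26))*173 = (-465 + 312)*173 = -153*173 = -26469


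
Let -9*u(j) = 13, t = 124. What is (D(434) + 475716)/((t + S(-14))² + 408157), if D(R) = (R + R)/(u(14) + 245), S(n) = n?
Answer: 260694321/230300836 ≈ 1.1320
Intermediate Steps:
u(j) = -13/9 (u(j) = -⅑*13 = -13/9)
D(R) = 9*R/1096 (D(R) = (R + R)/(-13/9 + 245) = (2*R)/(2192/9) = (2*R)*(9/2192) = 9*R/1096)
(D(434) + 475716)/((t + S(-14))² + 408157) = ((9/1096)*434 + 475716)/((124 - 14)² + 408157) = (1953/548 + 475716)/(110² + 408157) = 260694321/(548*(12100 + 408157)) = (260694321/548)/420257 = (260694321/548)*(1/420257) = 260694321/230300836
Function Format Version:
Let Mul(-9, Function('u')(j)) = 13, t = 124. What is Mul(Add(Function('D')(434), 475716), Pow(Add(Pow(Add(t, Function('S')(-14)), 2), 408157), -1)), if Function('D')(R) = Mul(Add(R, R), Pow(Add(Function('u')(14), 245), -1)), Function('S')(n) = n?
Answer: Rational(260694321, 230300836) ≈ 1.1320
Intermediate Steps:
Function('u')(j) = Rational(-13, 9) (Function('u')(j) = Mul(Rational(-1, 9), 13) = Rational(-13, 9))
Function('D')(R) = Mul(Rational(9, 1096), R) (Function('D')(R) = Mul(Add(R, R), Pow(Add(Rational(-13, 9), 245), -1)) = Mul(Mul(2, R), Pow(Rational(2192, 9), -1)) = Mul(Mul(2, R), Rational(9, 2192)) = Mul(Rational(9, 1096), R))
Mul(Add(Function('D')(434), 475716), Pow(Add(Pow(Add(t, Function('S')(-14)), 2), 408157), -1)) = Mul(Add(Mul(Rational(9, 1096), 434), 475716), Pow(Add(Pow(Add(124, -14), 2), 408157), -1)) = Mul(Add(Rational(1953, 548), 475716), Pow(Add(Pow(110, 2), 408157), -1)) = Mul(Rational(260694321, 548), Pow(Add(12100, 408157), -1)) = Mul(Rational(260694321, 548), Pow(420257, -1)) = Mul(Rational(260694321, 548), Rational(1, 420257)) = Rational(260694321, 230300836)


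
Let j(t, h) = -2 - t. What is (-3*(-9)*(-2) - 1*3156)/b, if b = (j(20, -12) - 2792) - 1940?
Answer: 1605/2377 ≈ 0.67522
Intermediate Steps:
b = -4754 (b = ((-2 - 1*20) - 2792) - 1940 = ((-2 - 20) - 2792) - 1940 = (-22 - 2792) - 1940 = -2814 - 1940 = -4754)
(-3*(-9)*(-2) - 1*3156)/b = (-3*(-9)*(-2) - 1*3156)/(-4754) = (27*(-2) - 3156)*(-1/4754) = (-54 - 3156)*(-1/4754) = -3210*(-1/4754) = 1605/2377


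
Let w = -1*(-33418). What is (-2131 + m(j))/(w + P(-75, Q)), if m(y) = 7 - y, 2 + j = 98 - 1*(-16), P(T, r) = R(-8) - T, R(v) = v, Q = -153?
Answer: -2236/33485 ≈ -0.066776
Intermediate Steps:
P(T, r) = -8 - T
w = 33418
j = 112 (j = -2 + (98 - 1*(-16)) = -2 + (98 + 16) = -2 + 114 = 112)
(-2131 + m(j))/(w + P(-75, Q)) = (-2131 + (7 - 1*112))/(33418 + (-8 - 1*(-75))) = (-2131 + (7 - 112))/(33418 + (-8 + 75)) = (-2131 - 105)/(33418 + 67) = -2236/33485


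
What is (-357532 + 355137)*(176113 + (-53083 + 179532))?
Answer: -724635990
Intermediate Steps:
(-357532 + 355137)*(176113 + (-53083 + 179532)) = -2395*(176113 + 126449) = -2395*302562 = -724635990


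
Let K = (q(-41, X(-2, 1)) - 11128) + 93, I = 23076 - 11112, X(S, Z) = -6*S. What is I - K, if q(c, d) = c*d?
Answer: 23491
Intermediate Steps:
I = 11964
K = -11527 (K = (-(-246)*(-2) - 11128) + 93 = (-41*12 - 11128) + 93 = (-492 - 11128) + 93 = -11620 + 93 = -11527)
I - K = 11964 - 1*(-11527) = 11964 + 11527 = 23491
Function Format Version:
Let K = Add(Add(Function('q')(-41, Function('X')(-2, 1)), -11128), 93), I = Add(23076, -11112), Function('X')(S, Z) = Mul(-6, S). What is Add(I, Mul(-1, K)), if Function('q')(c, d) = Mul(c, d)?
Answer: 23491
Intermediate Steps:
I = 11964
K = -11527 (K = Add(Add(Mul(-41, Mul(-6, -2)), -11128), 93) = Add(Add(Mul(-41, 12), -11128), 93) = Add(Add(-492, -11128), 93) = Add(-11620, 93) = -11527)
Add(I, Mul(-1, K)) = Add(11964, Mul(-1, -11527)) = Add(11964, 11527) = 23491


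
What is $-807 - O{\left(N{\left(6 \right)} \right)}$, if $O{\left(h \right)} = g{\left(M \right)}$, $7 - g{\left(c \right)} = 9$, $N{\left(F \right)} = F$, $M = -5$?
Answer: $-805$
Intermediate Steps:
$g{\left(c \right)} = -2$ ($g{\left(c \right)} = 7 - 9 = -2$)
$O{\left(h \right)} = -2$
$-807 - O{\left(N{\left(6 \right)} \right)} = -807 - -2 = -807 + 2 = -805$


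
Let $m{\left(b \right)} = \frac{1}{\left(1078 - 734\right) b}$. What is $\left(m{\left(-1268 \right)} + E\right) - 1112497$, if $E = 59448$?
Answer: $- \frac{459331549409}{436192} \approx -1.053 \cdot 10^{6}$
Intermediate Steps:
$m{\left(b \right)} = \frac{1}{344 b}$
$\left(m{\left(-1268 \right)} + E\right) - 1112497 = \left(\frac{1}{344 \left(-1268\right)} + 59448\right) - 1112497 = \left(\frac{1}{344} \left(- \frac{1}{1268}\right) + 59448\right) - 1112497 = \left(- \frac{1}{436192} + 59448\right) - 1112497 = \frac{25930742015}{436192} - 1112497 = - \frac{459331549409}{436192}$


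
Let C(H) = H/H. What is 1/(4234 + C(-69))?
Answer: 1/4235 ≈ 0.00023613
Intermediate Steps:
C(H) = 1
1/(4234 + C(-69)) = 1/(4234 + 1) = 1/4235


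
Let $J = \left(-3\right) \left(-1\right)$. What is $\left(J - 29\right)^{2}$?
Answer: $676$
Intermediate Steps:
$J = 3$
$\left(J - 29\right)^{2} = \left(3 - 29\right)^{2} = \left(-26\right)^{2} = 676$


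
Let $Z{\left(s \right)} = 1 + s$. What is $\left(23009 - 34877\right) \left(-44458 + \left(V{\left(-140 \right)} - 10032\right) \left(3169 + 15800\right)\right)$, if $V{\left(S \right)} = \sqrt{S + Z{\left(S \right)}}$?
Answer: $2258972518488 - 675372276 i \sqrt{31} \approx 2.259 \cdot 10^{12} - 3.7603 \cdot 10^{9} i$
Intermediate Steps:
$V{\left(S \right)} = \sqrt{1 + 2 S}$ ($V{\left(S \right)} = \sqrt{S + \left(1 + S\right)} = \sqrt{1 + 2 S}$)
$\left(23009 - 34877\right) \left(-44458 + \left(V{\left(-140 \right)} - 10032\right) \left(3169 + 15800\right)\right) = \left(23009 - 34877\right) \left(-44458 + \left(\sqrt{1 + 2 \left(-140\right)} - 10032\right) \left(3169 + 15800\right)\right) = - 11868 \left(-44458 + \left(\sqrt{1 - 280} - 10032\right) 18969\right) = - 11868 \left(-44458 + \left(\sqrt{-279} - 10032\right) 18969\right) = - 11868 \left(-44458 + \left(3 i \sqrt{31} - 10032\right) 18969\right) = - 11868 \left(-44458 + \left(-10032 + 3 i \sqrt{31}\right) 18969\right) = - 11868 \left(-44458 - \left(190297008 - 56907 i \sqrt{31}\right)\right) = - 11868 \left(-190341466 + 56907 i \sqrt{31}\right) = 2258972518488 - 675372276 i \sqrt{31}$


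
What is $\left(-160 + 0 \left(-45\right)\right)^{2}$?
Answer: $25600$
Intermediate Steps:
$\left(-160 + 0 \left(-45\right)\right)^{2} = \left(-160 + 0\right)^{2} = \left(-160\right)^{2} = 25600$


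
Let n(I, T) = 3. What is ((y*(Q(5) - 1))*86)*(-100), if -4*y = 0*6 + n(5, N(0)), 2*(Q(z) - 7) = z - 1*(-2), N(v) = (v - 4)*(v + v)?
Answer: 61275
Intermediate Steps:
N(v) = 2*v*(-4 + v) (N(v) = (-4 + v)*(2*v) = 2*v*(-4 + v))
Q(z) = 8 + z/2 (Q(z) = 7 + (z - 1*(-2))/2 = 7 + (z + 2)/2 = 7 + (2 + z)/2 = 7 + (1 + z/2) = 8 + z/2)
y = -3/4 (y = -(0*6 + 3)/4 = -(0 + 3)/4 = -1/4*3 = -3/4 ≈ -0.75000)
((y*(Q(5) - 1))*86)*(-100) = (-3*((8 + (1/2)*5) - 1)/4*86)*(-100) = (-3*((8 + 5/2) - 1)/4*86)*(-100) = (-3*(21/2 - 1)/4*86)*(-100) = (-3/4*19/2*86)*(-100) = -57/8*86*(-100) = -2451/4*(-100) = 61275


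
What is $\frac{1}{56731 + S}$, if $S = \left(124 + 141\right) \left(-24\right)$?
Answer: $\frac{1}{50371} \approx 1.9853 \cdot 10^{-5}$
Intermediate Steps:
$S = -6360$ ($S = 265 \left(-24\right) = -6360$)
$\frac{1}{56731 + S} = \frac{1}{56731 - 6360} = \frac{1}{50371}$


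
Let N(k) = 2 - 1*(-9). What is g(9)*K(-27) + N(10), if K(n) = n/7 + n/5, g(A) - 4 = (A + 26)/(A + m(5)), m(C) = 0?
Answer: -2171/35 ≈ -62.029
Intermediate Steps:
g(A) = 4 + (26 + A)/A (g(A) = 4 + (A + 26)/(A + 0) = 4 + (26 + A)/A)
N(k) = 11 (N(k) = 2 + 9 = 11)
K(n) = 12*n/35 (K(n) = n*(1/7) + n*(1/5) = n/7 + n/5 = 12*n/35)
g(9)*K(-27) + N(10) = (5 + 26/9)*((12/35)*(-27)) + 11 = (5 + 26*(1/9))*(-324/35) + 11 = (5 + 26/9)*(-324/35) + 11 = (71/9)*(-324/35) + 11 = -2556/35 + 11 = -2171/35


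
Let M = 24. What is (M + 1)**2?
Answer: 625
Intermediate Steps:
(M + 1)**2 = (24 + 1)**2 = 25**2 = 625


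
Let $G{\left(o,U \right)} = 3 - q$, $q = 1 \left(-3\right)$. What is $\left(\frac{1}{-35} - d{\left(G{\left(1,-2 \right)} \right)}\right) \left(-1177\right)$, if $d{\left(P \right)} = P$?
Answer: $\frac{248347}{35} \approx 7095.6$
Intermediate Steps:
$q = -3$
$G{\left(o,U \right)} = 6$ ($G{\left(o,U \right)} = 3 - -3 = 3 + 3 = 6$)
$\left(\frac{1}{-35} - d{\left(G{\left(1,-2 \right)} \right)}\right) \left(-1177\right) = \left(\frac{1}{-35} - 6\right) \left(-1177\right) = \left(- \frac{1}{35} - 6\right) \left(-1177\right) = \left(- \frac{211}{35}\right) \left(-1177\right) = \frac{248347}{35}$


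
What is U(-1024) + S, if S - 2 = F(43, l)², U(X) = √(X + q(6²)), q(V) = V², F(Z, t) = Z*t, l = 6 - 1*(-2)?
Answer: 118338 + 4*√17 ≈ 1.1835e+5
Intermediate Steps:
l = 8 (l = 6 + 2 = 8)
U(X) = √(1296 + X) (U(X) = √(X + (6²)²) = √(X + 36²) = √(X + 1296) = √(1296 + X))
S = 118338 (S = 2 + (43*8)² = 2 + 344² = 2 + 118336 = 118338)
U(-1024) + S = √(1296 - 1024) + 118338 = √272 + 118338 = 4*√17 + 118338 = 118338 + 4*√17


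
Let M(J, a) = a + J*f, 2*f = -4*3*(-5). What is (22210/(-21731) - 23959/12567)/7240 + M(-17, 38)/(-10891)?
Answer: 924526624498351/21533650059970680 ≈ 0.042934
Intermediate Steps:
f = 30 (f = (-4*3*(-5))/2 = (-12*(-5))/2 = (½)*60 = 30)
M(J, a) = a + 30*J (M(J, a) = a + J*30 = a + 30*J)
(22210/(-21731) - 23959/12567)/7240 + M(-17, 38)/(-10891) = (22210/(-21731) - 23959/12567)/7240 + (38 + 30*(-17))/(-10891) = (22210*(-1/21731) - 23959*1/12567)*(1/7240) + (38 - 510)*(-1/10891) = (-22210/21731 - 23959/12567)*(1/7240) - 472*(-1/10891) = -799766099/273093477*1/7240 + 472/10891 = -799766099/1977196773480 + 472/10891 = 924526624498351/21533650059970680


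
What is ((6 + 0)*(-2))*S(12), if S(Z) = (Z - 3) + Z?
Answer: -252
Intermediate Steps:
S(Z) = -3 + 2*Z (S(Z) = (-3 + Z) + Z = -3 + 2*Z)
((6 + 0)*(-2))*S(12) = ((6 + 0)*(-2))*(-3 + 2*12) = (6*(-2))*(-3 + 24) = -12*21 = -252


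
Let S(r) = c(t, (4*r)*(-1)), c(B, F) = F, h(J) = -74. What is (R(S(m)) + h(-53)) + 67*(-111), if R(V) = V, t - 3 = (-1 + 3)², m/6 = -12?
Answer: -7223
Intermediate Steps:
m = -72 (m = 6*(-12) = -72)
t = 7 (t = 3 + (-1 + 3)² = 3 + 2² = 3 + 4 = 7)
S(r) = -4*r (S(r) = (4*r)*(-1) = -4*r)
(R(S(m)) + h(-53)) + 67*(-111) = (-4*(-72) - 74) + 67*(-111) = (288 - 74) - 7437 = 214 - 7437 = -7223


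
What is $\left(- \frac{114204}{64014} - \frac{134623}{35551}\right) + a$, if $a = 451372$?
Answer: $\frac{171200406424747}{379293619} \approx 4.5137 \cdot 10^{5}$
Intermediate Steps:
$\left(- \frac{114204}{64014} - \frac{134623}{35551}\right) + a = \left(- \frac{114204}{64014} - \frac{134623}{35551}\right) + 451372 = \left(\left(-114204\right) \frac{1}{64014} - \frac{134623}{35551}\right) + 451372 = \left(- \frac{19034}{10669} - \frac{134623}{35551}\right) + 451372 = - \frac{2112970521}{379293619} + 451372 = \frac{171200406424747}{379293619}$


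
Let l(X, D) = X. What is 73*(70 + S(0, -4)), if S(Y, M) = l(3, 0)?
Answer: 5329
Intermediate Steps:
S(Y, M) = 3
73*(70 + S(0, -4)) = 73*(70 + 3) = 73*73 = 5329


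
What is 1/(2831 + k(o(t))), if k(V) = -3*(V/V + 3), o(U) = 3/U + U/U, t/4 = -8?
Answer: 1/2819 ≈ 0.00035474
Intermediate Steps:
t = -32 (t = 4*(-8) = -32)
o(U) = 1 + 3/U (o(U) = 3/U + 1 = 1 + 3/U)
k(V) = -12 (k(V) = -3*(1 + 3) = -3*4 = -12)
1/(2831 + k(o(t))) = 1/(2831 - 12) = 1/2819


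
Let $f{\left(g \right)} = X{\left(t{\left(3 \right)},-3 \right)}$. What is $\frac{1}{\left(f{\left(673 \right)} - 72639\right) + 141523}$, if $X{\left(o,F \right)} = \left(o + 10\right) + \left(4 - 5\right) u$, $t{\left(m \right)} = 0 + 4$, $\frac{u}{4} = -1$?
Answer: $\frac{1}{68902} \approx 1.4513 \cdot 10^{-5}$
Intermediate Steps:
$u = -4$ ($u = 4 \left(-1\right) = -4$)
$t{\left(m \right)} = 4$
$X{\left(o,F \right)} = 14 + o$ ($X{\left(o,F \right)} = \left(o + 10\right) + \left(4 - 5\right) \left(-4\right) = \left(10 + o\right) - -4 = \left(10 + o\right) + 4 = 14 + o$)
$f{\left(g \right)} = 18$ ($f{\left(g \right)} = 14 + 4 = 18$)
$\frac{1}{\left(f{\left(673 \right)} - 72639\right) + 141523} = \frac{1}{\left(18 - 72639\right) + 141523} = \frac{1}{-72621 + 141523} = \frac{1}{68902}$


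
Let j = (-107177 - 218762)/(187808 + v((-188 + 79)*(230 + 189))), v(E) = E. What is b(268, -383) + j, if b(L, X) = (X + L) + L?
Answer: 21421022/142137 ≈ 150.71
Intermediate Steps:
b(L, X) = X + 2*L (b(L, X) = (L + X) + L = X + 2*L)
j = -325939/142137 (j = (-107177 - 218762)/(187808 + (-188 + 79)*(230 + 189)) = -325939/(187808 - 109*419) = -325939/(187808 - 45671) = -325939/142137 ≈ -2.2931)
b(268, -383) + j = (-383 + 2*268) - 325939/142137 = (-383 + 536) - 325939/142137 = 153 - 325939/142137 = 21421022/142137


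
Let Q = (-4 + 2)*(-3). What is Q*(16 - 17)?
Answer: -6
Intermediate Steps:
Q = 6 (Q = -2*(-3) = 6)
Q*(16 - 17) = 6*(16 - 17) = 6*(-1) = -6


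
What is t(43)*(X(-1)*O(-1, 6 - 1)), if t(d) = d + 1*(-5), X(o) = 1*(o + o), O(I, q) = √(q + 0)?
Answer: -76*√5 ≈ -169.94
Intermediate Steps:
O(I, q) = √q
X(o) = 2*o (X(o) = 1*(2*o) = 2*o)
t(d) = -5 + d (t(d) = d - 5 = -5 + d)
t(43)*(X(-1)*O(-1, 6 - 1)) = (-5 + 43)*((2*(-1))*√(6 - 1)) = 38*(-2*√5) = -76*√5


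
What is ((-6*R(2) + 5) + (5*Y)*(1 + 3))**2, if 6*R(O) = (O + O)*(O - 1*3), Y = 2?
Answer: 2401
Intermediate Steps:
R(O) = O*(-3 + O)/3 (R(O) = ((O + O)*(O - 1*3))/6 = ((2*O)*(O - 3))/6 = ((2*O)*(-3 + O))/6 = (2*O*(-3 + O))/6 = O*(-3 + O)/3)
((-6*R(2) + 5) + (5*Y)*(1 + 3))**2 = ((-2*2*(-3 + 2) + 5) + (5*2)*(1 + 3))**2 = ((-2*2*(-1) + 5) + 10*4)**2 = ((-6*(-2/3) + 5) + 40)**2 = ((4 + 5) + 40)**2 = (9 + 40)**2 = 49**2 = 2401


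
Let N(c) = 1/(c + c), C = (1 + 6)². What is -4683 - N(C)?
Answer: -458935/98 ≈ -4683.0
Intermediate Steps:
C = 49 (C = 7² = 49)
N(c) = 1/(2*c)
-4683 - N(C) = -4683 - 1/(2*49) = -4683 - 1*1/98 = -4683 - 1/98 = -458935/98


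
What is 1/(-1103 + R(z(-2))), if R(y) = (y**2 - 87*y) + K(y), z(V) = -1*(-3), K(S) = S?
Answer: -1/1352 ≈ -0.00073965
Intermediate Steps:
z(V) = 3
R(y) = y**2 - 86*y (R(y) = (y**2 - 87*y) + y = y**2 - 86*y)
1/(-1103 + R(z(-2))) = 1/(-1103 + 3*(-86 + 3)) = 1/(-1103 + 3*(-83)) = 1/(-1103 - 249) = 1/(-1352) = -1/1352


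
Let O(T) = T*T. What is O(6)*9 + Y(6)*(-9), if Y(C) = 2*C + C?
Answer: 162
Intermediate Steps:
Y(C) = 3*C
O(T) = T²
O(6)*9 + Y(6)*(-9) = 6²*9 + (3*6)*(-9) = 36*9 + 18*(-9) = 324 - 162 = 162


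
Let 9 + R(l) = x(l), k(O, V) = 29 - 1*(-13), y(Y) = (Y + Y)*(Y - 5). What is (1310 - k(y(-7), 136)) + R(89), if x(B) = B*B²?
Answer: 706228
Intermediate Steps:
y(Y) = 2*Y*(-5 + Y) (y(Y) = (2*Y)*(-5 + Y) = 2*Y*(-5 + Y))
k(O, V) = 42 (k(O, V) = 29 + 13 = 42)
x(B) = B³
R(l) = -9 + l³
(1310 - k(y(-7), 136)) + R(89) = (1310 - 1*42) + (-9 + 89³) = (1310 - 42) + (-9 + 704969) = 1268 + 704960 = 706228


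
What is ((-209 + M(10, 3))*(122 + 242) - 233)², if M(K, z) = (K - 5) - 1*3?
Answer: 5712487561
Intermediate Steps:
M(K, z) = -8 + K (M(K, z) = (-5 + K) - 3 = -8 + K)
((-209 + M(10, 3))*(122 + 242) - 233)² = ((-209 + (-8 + 10))*(122 + 242) - 233)² = ((-209 + 2)*364 - 233)² = (-207*364 - 233)² = (-75348 - 233)² = (-75581)² = 5712487561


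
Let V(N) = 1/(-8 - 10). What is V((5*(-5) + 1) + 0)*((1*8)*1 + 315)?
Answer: -323/18 ≈ -17.944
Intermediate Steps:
V(N) = -1/18 (V(N) = 1/(-18) = -1/18)
V((5*(-5) + 1) + 0)*((1*8)*1 + 315) = -((1*8)*1 + 315)/18 = -(8*1 + 315)/18 = -(8 + 315)/18 = -1/18*323 = -323/18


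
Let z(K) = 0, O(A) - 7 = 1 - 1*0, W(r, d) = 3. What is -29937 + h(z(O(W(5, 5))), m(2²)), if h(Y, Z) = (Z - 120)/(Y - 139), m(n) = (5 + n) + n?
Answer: -4161136/139 ≈ -29936.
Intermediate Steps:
O(A) = 8 (O(A) = 7 + (1 - 1*0) = 7 + (1 + 0) = 7 + 1 = 8)
m(n) = 5 + 2*n
h(Y, Z) = (-120 + Z)/(-139 + Y)
-29937 + h(z(O(W(5, 5))), m(2²)) = -29937 + (-120 + (5 + 2*2²))/(-139 + 0) = -29937 + (-120 + (5 + 2*4))/(-139) = -29937 - (-120 + (5 + 8))/139 = -29937 - (-120 + 13)/139 = -29937 - 1/139*(-107) = -29937 + 107/139 = -4161136/139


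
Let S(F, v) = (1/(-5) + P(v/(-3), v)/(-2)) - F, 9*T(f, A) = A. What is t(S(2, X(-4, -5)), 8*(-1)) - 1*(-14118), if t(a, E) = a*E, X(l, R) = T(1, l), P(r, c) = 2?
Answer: 70718/5 ≈ 14144.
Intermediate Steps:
T(f, A) = A/9
X(l, R) = l/9
S(F, v) = -6/5 - F (S(F, v) = (1/(-5) + 2/(-2)) - F = (1*(-⅕) + 2*(-½)) - F = (-⅕ - 1) - F = -6/5 - F)
t(a, E) = E*a
t(S(2, X(-4, -5)), 8*(-1)) - 1*(-14118) = (8*(-1))*(-6/5 - 1*2) - 1*(-14118) = -8*(-6/5 - 2) + 14118 = -8*(-16/5) + 14118 = 128/5 + 14118 = 70718/5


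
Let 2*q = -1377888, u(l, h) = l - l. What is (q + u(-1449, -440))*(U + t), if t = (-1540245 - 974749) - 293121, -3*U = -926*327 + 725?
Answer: 1865262601664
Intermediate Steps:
U = 302077/3 (U = -(-926*327 + 725)/3 = -(-302802 + 725)/3 = -⅓*(-302077) = 302077/3 ≈ 1.0069e+5)
u(l, h) = 0
q = -688944 (q = (½)*(-1377888) = -688944)
t = -2808115 (t = -2514994 - 293121 = -2808115)
(q + u(-1449, -440))*(U + t) = (-688944 + 0)*(302077/3 - 2808115) = -688944*(-8122268/3) = 1865262601664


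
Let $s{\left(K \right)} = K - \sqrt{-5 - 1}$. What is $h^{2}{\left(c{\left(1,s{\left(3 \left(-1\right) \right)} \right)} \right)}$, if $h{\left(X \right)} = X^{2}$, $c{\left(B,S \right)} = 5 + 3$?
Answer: $4096$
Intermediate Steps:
$s{\left(K \right)} = K - i \sqrt{6}$ ($s{\left(K \right)} = K - \sqrt{-6} = K - i \sqrt{6}$)
$c{\left(B,S \right)} = 8$
$h^{2}{\left(c{\left(1,s{\left(3 \left(-1\right) \right)} \right)} \right)} = \left(8^{2}\right)^{2} = 64^{2} = 4096$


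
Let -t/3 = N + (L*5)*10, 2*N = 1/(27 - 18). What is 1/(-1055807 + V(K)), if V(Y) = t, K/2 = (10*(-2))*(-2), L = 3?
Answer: -6/6337543 ≈ -9.4674e-7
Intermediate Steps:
K = 80 (K = 2*((10*(-2))*(-2)) = 2*(-20*(-2)) = 2*40 = 80)
N = 1/18 (N = 1/(2*(27 - 18)) = (½)/9 = (½)*(⅑) = 1/18 ≈ 0.055556)
t = -2701/6 (t = -3*(1/18 + (3*5)*10) = -3*(1/18 + 15*10) = -3*(1/18 + 150) = -3*2701/18 = -2701/6 ≈ -450.17)
V(Y) = -2701/6
1/(-1055807 + V(K)) = 1/(-1055807 - 2701/6) = 1/(-6337543/6) = -6/6337543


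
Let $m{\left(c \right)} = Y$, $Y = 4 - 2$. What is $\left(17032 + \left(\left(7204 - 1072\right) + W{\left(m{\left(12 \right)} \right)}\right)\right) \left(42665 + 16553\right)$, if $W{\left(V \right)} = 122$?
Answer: $1378950348$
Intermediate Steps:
$Y = 2$
$m{\left(c \right)} = 2$
$\left(17032 + \left(\left(7204 - 1072\right) + W{\left(m{\left(12 \right)} \right)}\right)\right) \left(42665 + 16553\right) = \left(17032 + \left(\left(7204 - 1072\right) + 122\right)\right) \left(42665 + 16553\right) = \left(17032 + \left(6132 + 122\right)\right) 59218 = \left(17032 + 6254\right) 59218 = 23286 \cdot 59218 = 1378950348$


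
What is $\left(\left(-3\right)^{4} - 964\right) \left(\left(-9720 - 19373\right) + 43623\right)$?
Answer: $-12829990$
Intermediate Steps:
$\left(\left(-3\right)^{4} - 964\right) \left(\left(-9720 - 19373\right) + 43623\right) = \left(81 - 964\right) \left(-29093 + 43623\right) = \left(-883\right) 14530 = -12829990$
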